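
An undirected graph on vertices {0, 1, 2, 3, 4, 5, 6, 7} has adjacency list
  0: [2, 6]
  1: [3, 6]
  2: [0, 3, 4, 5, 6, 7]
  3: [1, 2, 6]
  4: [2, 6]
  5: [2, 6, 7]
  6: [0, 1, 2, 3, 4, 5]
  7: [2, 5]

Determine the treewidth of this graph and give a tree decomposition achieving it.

Treewidth 2.
One optimal decomposition is:
Bags: B1 = {2, 5, 6}  B2 = {2, 4, 6}  B3 = {2, 3, 6}  B4 = {1, 3, 6}  B5 = {2, 5, 7}  B6 = {0, 2, 6}
Tree: B1–B2, B1–B3, B3–B4, B1–B5, B1–B6

The largest bag has 3 vertices, giving width 2; this decomposition certifies tw(G) ≤ 2. On the other hand G contains the 3-clique {1, 3, 6}. A clique must lie in a single bag of any decomposition, so no decomposition can have width below 2. Therefore the treewidth is 2.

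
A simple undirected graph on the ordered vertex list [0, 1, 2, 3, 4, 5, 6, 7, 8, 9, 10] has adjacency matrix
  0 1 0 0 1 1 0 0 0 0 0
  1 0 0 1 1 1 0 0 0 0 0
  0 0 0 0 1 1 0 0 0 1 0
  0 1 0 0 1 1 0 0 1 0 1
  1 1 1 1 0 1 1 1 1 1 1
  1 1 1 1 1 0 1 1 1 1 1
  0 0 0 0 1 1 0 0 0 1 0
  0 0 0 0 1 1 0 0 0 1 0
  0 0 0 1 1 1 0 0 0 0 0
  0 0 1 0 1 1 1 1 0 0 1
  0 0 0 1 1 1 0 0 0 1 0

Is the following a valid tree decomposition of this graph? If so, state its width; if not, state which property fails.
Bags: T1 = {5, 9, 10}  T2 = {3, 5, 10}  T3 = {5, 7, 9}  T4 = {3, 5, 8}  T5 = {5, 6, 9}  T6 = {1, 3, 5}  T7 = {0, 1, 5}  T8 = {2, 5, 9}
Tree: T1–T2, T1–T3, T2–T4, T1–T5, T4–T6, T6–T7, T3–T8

A tree decomposition must satisfy three properties: every vertex lies in some bag; for every edge, both endpoints lie together in some bag; and for every vertex, the bags containing it form a connected subtree. Here vertex 4 appears in no bag, so the decomposition is invalid.

No — vertex 4 appears in no bag.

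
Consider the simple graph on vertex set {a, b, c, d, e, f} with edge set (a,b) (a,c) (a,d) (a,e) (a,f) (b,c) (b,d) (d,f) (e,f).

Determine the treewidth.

2

A width-2 tree decomposition is:
Bags: B1 = {a, b, d}  B2 = {a, d, f}  B3 = {a, e, f}  B4 = {a, b, c}
Tree: B1–B2, B2–B3, B1–B4
The largest bag has 3 vertices, giving width 2; this decomposition certifies tw(G) ≤ 2. On the other hand G contains the 3-clique {a, d, f}. A clique must lie in a single bag of any decomposition, so no decomposition can have width below 2. Combining the bounds, tw(G) = 2.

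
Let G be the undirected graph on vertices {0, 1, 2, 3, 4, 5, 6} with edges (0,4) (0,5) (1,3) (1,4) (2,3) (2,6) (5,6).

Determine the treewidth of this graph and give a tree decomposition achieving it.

Treewidth 2.
Bags: B1 = {1, 3, 4}  B2 = {0, 3, 4}  B3 = {0, 3, 5}  B4 = {3, 5, 6}  B5 = {2, 3, 6}
Tree: B1–B2, B2–B3, B3–B4, B4–B5

Every bag has size at most 3, so the width is 3 − 1 = 2 and tw(G) ≤ 2. For the lower bound, G contains the cycle 3–1–4–0–5–6–2–3, so G is not a forest; only forests have treewidth ≤ 1, hence tw(G) ≥ 2. Combining the bounds, tw(G) = 2.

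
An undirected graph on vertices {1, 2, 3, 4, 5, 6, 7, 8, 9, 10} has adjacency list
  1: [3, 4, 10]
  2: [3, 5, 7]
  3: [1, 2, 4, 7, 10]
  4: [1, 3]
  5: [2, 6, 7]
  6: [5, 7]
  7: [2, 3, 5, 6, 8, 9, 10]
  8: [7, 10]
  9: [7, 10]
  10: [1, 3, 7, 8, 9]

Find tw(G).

2

A width-2 tree decomposition is:
Bags: B1 = {1, 3, 10}  B2 = {3, 7, 10}  B3 = {2, 3, 7}  B4 = {7, 9, 10}  B5 = {7, 8, 10}  B6 = {2, 5, 7}  B7 = {1, 3, 4}  B8 = {5, 6, 7}
Tree: B1–B2, B2–B3, B2–B4, B2–B5, B3–B6, B1–B7, B6–B8
The largest bag has 3 vertices, giving width 2; this decomposition certifies tw(G) ≤ 2. For the lower bound, the 3 vertices {1, 3, 10} are pairwise adjacent, and any tree decomposition puts a clique entirely inside one bag — forcing width ≥ 2. Combining the bounds, tw(G) = 2.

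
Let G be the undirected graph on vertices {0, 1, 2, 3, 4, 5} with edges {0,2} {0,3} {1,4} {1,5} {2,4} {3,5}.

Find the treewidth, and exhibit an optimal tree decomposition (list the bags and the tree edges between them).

Treewidth 2.
One optimal decomposition is:
Bags: B1 = {0, 2, 4}  B2 = {0, 3, 4}  B3 = {3, 4, 5}  B4 = {1, 4, 5}
Tree: B1–B2, B2–B3, B3–B4

The largest bag has 3 vertices, giving width 2; this decomposition certifies tw(G) ≤ 2. Since 4–2–0–3–5–1–4 is a cycle in G, G is not acyclic. Forests are exactly the graphs of treewidth ≤ 1, so tw(G) ≥ 2. The upper and lower bounds meet at 2, so that is the treewidth.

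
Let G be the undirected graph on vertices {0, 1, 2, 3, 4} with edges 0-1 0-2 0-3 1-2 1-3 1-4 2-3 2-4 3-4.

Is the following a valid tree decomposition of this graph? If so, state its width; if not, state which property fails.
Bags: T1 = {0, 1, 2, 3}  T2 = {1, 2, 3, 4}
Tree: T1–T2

Every vertex of G appears in some bag (union = {0, 1, 2, 3, 4}); every edge is covered by a bag; and for each vertex v the set of bags containing v is connected in the bag tree. The decomposition is therefore valid. The largest bag has 4 vertices, so the width is 3.

Yes; width 3.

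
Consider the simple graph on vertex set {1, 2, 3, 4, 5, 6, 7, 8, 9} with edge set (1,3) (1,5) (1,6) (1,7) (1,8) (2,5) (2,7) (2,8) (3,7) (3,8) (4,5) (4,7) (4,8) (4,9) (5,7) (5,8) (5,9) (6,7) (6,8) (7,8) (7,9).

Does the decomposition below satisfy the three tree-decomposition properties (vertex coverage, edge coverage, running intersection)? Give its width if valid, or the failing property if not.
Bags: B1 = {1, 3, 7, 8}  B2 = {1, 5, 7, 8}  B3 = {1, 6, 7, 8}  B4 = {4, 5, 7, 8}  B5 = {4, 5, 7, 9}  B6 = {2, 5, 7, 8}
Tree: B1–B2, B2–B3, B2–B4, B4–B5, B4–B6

Vertex coverage: the bags together contain {1, 2, 3, 4, 5, 6, 7, 8, 9}, the full vertex set. Edge coverage: each edge of G has both endpoints in at least one bag. Running intersection: for every vertex, the bags containing it form a connected subtree. All three properties hold, so this is a valid tree decomposition of width max|bag| − 1 = 3, and hence tw(G) ≤ 3.

Yes; width 3.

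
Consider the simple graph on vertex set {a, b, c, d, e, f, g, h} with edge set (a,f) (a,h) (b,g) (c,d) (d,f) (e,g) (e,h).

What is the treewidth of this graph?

1

A width-1 tree decomposition is:
Bags: B1 = {b, g}  B2 = {e, g}  B3 = {e, h}  B4 = {a, h}  B5 = {a, f}  B6 = {d, f}  B7 = {c, d}
Tree: B1–B2, B2–B3, B3–B4, B4–B5, B5–B6, B6–B7
Each bag holds 2 vertices, so the decomposition has width 1, which upper-bounds the treewidth. Any graph with an edge has treewidth ≥ 1, and G has the edge b–g. Therefore the treewidth is 1.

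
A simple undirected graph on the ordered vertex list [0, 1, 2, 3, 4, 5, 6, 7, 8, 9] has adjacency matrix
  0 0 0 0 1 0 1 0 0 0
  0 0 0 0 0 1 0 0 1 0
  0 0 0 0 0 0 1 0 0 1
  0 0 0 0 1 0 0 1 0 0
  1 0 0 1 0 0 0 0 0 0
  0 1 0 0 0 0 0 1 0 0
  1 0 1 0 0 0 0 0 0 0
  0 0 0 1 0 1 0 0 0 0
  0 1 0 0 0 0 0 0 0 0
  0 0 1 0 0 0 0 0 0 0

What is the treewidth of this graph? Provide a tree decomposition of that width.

Treewidth 1.
Bags: B1 = {1, 8}  B2 = {1, 5}  B3 = {5, 7}  B4 = {3, 7}  B5 = {3, 4}  B6 = {0, 4}  B7 = {0, 6}  B8 = {2, 6}  B9 = {2, 9}
Tree: B1–B2, B2–B3, B3–B4, B4–B5, B5–B6, B6–B7, B7–B8, B8–B9

Each bag holds 2 vertices, so the decomposition has width 1, which upper-bounds the treewidth. G has an edge, so its treewidth is at least 1. Hence tw(G) = 1 exactly.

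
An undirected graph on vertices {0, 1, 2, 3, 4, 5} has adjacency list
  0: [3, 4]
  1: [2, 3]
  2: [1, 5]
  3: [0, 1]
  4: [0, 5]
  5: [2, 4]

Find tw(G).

2

A width-2 tree decomposition is:
Bags: B1 = {0, 4, 5}  B2 = {0, 2, 5}  B3 = {0, 1, 2}  B4 = {0, 1, 3}
Tree: B1–B2, B2–B3, B3–B4
The largest bag has 3 vertices, giving width 2; this decomposition certifies tw(G) ≤ 2. Since 0–4–5–2–1–3–0 is a cycle in G, G is not acyclic. Forests are exactly the graphs of treewidth ≤ 1, so tw(G) ≥ 2. Therefore the treewidth is 2.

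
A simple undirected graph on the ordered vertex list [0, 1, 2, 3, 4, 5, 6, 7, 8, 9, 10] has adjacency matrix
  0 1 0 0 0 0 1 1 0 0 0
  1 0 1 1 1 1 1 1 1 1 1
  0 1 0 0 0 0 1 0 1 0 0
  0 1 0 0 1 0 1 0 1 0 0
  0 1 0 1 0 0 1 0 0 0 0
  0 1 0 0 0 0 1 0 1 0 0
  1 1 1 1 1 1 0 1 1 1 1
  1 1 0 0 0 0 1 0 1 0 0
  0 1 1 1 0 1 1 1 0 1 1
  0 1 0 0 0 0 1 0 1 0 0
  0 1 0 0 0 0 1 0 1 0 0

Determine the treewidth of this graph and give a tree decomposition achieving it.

Treewidth 3.
One optimal decomposition is:
Bags: B1 = {1, 6, 8, 10}  B2 = {1, 3, 6, 8}  B3 = {1, 6, 7, 8}  B4 = {1, 2, 6, 8}  B5 = {1, 3, 4, 6}  B6 = {1, 5, 6, 8}  B7 = {1, 6, 8, 9}  B8 = {0, 1, 6, 7}
Tree: B1–B2, B1–B3, B3–B4, B2–B5, B3–B6, B4–B7, B3–B8

Every bag has size at most 4, so the width is 4 − 1 = 3 and tw(G) ≤ 3. For the lower bound, the 4 vertices {0, 1, 6, 7} are pairwise adjacent, and any tree decomposition puts a clique entirely inside one bag — forcing width ≥ 3. The upper and lower bounds meet at 3, so that is the treewidth.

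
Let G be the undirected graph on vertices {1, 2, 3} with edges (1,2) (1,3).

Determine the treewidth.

1

A width-1 tree decomposition is:
Bags: B1 = {1, 2}  B2 = {1, 3}
Tree: B1–B2
Every bag has size at most 2, so the width is 2 − 1 = 1 and tw(G) ≤ 1. Since G has at least one edge (e.g. 1–2), it is not an edgeless graph, so tw(G) ≥ 1. Combining the bounds, tw(G) = 1.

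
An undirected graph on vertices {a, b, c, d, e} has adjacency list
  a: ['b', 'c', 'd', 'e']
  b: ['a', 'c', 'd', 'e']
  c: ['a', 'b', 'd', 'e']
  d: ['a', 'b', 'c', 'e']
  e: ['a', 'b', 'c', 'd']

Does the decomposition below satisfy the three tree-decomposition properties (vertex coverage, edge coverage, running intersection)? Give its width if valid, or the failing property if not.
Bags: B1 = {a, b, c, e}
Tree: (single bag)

A tree decomposition must satisfy three properties: every vertex lies in some bag; for every edge, both endpoints lie together in some bag; and for every vertex, the bags containing it form a connected subtree. Here vertex d appears in no bag, so the decomposition is invalid.

No — vertex d appears in no bag.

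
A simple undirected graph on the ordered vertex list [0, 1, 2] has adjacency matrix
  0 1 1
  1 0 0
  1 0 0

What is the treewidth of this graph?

1

A width-1 tree decomposition is:
Bags: B1 = {0, 1}  B2 = {0, 2}
Tree: B1–B2
The largest bag has 2 vertices, giving width 1; this decomposition certifies tw(G) ≤ 1. G has an edge, so its treewidth is at least 1. The upper and lower bounds meet at 1, so that is the treewidth.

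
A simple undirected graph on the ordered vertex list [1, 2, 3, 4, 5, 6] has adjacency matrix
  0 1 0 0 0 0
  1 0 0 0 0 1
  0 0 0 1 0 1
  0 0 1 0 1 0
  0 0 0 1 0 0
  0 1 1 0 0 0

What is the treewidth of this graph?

A width-1 tree decomposition is:
Bags: B1 = {4, 5}  B2 = {3, 4}  B3 = {3, 6}  B4 = {2, 6}  B5 = {1, 2}
Tree: B1–B2, B2–B3, B3–B4, B4–B5
Each bag holds 2 vertices, so the decomposition has width 1, which upper-bounds the treewidth. Since G has at least one edge (e.g. 5–4), it is not an edgeless graph, so tw(G) ≥ 1. Combining the bounds, tw(G) = 1.

1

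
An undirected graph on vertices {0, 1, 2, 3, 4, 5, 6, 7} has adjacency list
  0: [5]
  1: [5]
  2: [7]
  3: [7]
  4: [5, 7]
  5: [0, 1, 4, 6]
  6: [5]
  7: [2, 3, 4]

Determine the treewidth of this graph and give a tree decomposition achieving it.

Every bag has size at most 2, so the width is 2 − 1 = 1 and tw(G) ≤ 1. Any graph with an edge has treewidth ≥ 1, and G has the edge 5–0. Combining the bounds, tw(G) = 1.

Treewidth 1.
Bags: B1 = {0, 5}  B2 = {1, 5}  B3 = {5, 6}  B4 = {4, 5}  B5 = {4, 7}  B6 = {3, 7}  B7 = {2, 7}
Tree: B1–B2, B2–B3, B3–B4, B4–B5, B5–B6, B6–B7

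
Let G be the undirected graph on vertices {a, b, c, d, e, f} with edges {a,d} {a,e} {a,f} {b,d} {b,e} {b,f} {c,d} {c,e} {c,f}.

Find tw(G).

3

A width-3 tree decomposition is:
Bags: B1 = {a, d, e, f}  B2 = {b, d, e, f}  B3 = {c, d, e, f}
Tree: B1–B2, B2–B3
The largest bag has 4 vertices, giving width 3; this decomposition certifies tw(G) ≤ 3. For the lower bound: the 4 vertex sets {a,d}, {b,f}, {e}, {c} are disjoint, each induces a connected subgraph, and every pair is joined by at least one edge of G. Contracting each set to a single vertex therefore yields K_{4} as a minor, and since treewidth is minor-monotone, tw(G) ≥ tw(K_{4}) = 3. Therefore the treewidth is 3.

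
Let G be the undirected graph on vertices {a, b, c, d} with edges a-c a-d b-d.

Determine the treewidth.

1

A width-1 tree decomposition is:
Bags: B1 = {b, d}  B2 = {a, d}  B3 = {a, c}
Tree: B1–B2, B2–B3
The largest bag has 2 vertices, giving width 1; this decomposition certifies tw(G) ≤ 1. G has an edge, so its treewidth is at least 1. The upper and lower bounds meet at 1, so that is the treewidth.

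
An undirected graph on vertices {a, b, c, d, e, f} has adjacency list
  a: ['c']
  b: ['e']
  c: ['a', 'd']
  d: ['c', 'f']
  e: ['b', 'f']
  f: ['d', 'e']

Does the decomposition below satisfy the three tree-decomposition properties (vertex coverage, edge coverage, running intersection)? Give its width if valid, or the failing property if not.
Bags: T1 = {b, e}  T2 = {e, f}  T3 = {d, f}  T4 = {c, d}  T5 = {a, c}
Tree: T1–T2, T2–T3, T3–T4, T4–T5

Checking the three conditions: (i) the bags cover all of {a, b, c, d, e, f}; (ii) for each edge, some bag contains both endpoints; (iii) the bags containing any fixed vertex form a subtree. All hold, so the decomposition is valid with width 2 − 1 = 1.

Yes; width 1.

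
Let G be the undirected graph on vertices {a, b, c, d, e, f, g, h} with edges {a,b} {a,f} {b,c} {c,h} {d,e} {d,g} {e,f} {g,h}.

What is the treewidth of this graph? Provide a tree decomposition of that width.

Treewidth 2.
One optimal decomposition is:
Bags: B1 = {a, b, f}  B2 = {b, e, f}  B3 = {b, d, e}  B4 = {b, d, g}  B5 = {b, g, h}  B6 = {b, c, h}
Tree: B1–B2, B2–B3, B3–B4, B4–B5, B5–B6

The largest bag has 3 vertices, giving width 2; this decomposition certifies tw(G) ≤ 2. Since b–a–f–e–d–g–h–c–b is a cycle in G, G is not acyclic. Forests are exactly the graphs of treewidth ≤ 1, so tw(G) ≥ 2. Therefore the treewidth is 2.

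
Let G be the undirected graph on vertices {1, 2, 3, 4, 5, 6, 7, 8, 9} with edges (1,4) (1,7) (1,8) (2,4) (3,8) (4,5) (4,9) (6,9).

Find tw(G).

A width-1 tree decomposition is:
Bags: B1 = {2, 4}  B2 = {4, 5}  B3 = {4, 9}  B4 = {1, 4}  B5 = {1, 8}  B6 = {1, 7}  B7 = {6, 9}  B8 = {3, 8}
Tree: B1–B2, B2–B3, B2–B4, B4–B5, B5–B6, B3–B7, B5–B8
Every bag has size at most 2, so the width is 2 − 1 = 1 and tw(G) ≤ 1. Any graph with an edge has treewidth ≥ 1, and G has the edge 4–2. Combining the bounds, tw(G) = 1.

1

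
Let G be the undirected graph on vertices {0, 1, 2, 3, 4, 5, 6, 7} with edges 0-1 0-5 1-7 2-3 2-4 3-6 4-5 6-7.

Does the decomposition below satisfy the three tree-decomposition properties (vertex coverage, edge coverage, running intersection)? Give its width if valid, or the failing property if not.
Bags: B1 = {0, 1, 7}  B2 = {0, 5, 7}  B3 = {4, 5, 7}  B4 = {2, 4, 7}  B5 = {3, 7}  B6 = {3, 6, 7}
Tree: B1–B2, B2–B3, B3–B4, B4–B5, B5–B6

A tree decomposition must satisfy three properties: every vertex lies in some bag; for every edge, both endpoints lie together in some bag; and for every vertex, the bags containing it form a connected subtree. Here edge (2,3) lies in no bag, so the decomposition is invalid.

No — edge (2,3) lies in no bag.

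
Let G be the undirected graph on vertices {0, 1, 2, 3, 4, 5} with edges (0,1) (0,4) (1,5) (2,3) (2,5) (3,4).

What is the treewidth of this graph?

2

A width-2 tree decomposition is:
Bags: B1 = {1, 2, 5}  B2 = {0, 1, 2}  B3 = {0, 2, 4}  B4 = {2, 3, 4}
Tree: B1–B2, B2–B3, B3–B4
Every bag has size at most 3, so the width is 3 − 1 = 2 and tw(G) ≤ 2. The edges 2–5–1–0–4–3–2 form a cycle, so G is not a tree and its treewidth is at least 2. The upper and lower bounds meet at 2, so that is the treewidth.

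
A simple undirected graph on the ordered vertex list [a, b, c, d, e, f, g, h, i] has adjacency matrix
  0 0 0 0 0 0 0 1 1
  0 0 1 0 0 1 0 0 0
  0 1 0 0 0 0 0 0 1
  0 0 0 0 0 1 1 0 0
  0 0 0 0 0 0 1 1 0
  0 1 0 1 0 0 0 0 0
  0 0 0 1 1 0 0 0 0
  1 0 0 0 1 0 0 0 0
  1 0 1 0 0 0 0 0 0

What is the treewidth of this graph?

2

A width-2 tree decomposition is:
Bags: B1 = {b, c, i}  B2 = {b, f, i}  B3 = {d, f, i}  B4 = {d, g, i}  B5 = {e, g, i}  B6 = {e, h, i}  B7 = {a, h, i}
Tree: B1–B2, B2–B3, B3–B4, B4–B5, B5–B6, B6–B7
Every bag has size at most 3, so the width is 3 − 1 = 2 and tw(G) ≤ 2. Since i–c–b–f–d–g–e–h–a–i is a cycle in G, G is not acyclic. Forests are exactly the graphs of treewidth ≤ 1, so tw(G) ≥ 2. Therefore the treewidth is 2.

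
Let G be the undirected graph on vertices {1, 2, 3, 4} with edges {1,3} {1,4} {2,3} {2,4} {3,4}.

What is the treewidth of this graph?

A width-2 tree decomposition is:
Bags: B1 = {1, 3, 4}  B2 = {2, 3, 4}
Tree: B1–B2
Every bag has size at most 3, so the width is 3 − 1 = 2 and tw(G) ≤ 2. For the lower bound, the 3 vertices {1, 3, 4} are pairwise adjacent, and any tree decomposition puts a clique entirely inside one bag — forcing width ≥ 2. Combining the bounds, tw(G) = 2.

2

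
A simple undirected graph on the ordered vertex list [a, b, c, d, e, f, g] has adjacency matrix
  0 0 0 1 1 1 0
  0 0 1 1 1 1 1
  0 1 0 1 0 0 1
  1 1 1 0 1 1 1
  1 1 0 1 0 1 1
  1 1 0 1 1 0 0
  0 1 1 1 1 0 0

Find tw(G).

3

A width-3 tree decomposition is:
Bags: B1 = {b, c, d, g}  B2 = {b, d, e, g}  B3 = {b, d, e, f}  B4 = {a, d, e, f}
Tree: B1–B2, B2–B3, B3–B4
The largest bag has 4 vertices, giving width 3; this decomposition certifies tw(G) ≤ 3. On the other hand G contains the 4-clique {a, d, e, f}. A clique must lie in a single bag of any decomposition, so no decomposition can have width below 3. Hence tw(G) = 3 exactly.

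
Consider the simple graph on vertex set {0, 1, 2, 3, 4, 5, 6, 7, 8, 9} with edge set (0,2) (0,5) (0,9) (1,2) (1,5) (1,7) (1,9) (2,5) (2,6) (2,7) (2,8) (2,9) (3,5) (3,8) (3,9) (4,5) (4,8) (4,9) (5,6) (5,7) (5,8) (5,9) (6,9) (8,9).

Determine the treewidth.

3

A width-3 tree decomposition is:
Bags: B1 = {1, 2, 5, 7}  B2 = {1, 2, 5, 9}  B3 = {2, 5, 6, 9}  B4 = {0, 2, 5, 9}  B5 = {2, 5, 8, 9}  B6 = {3, 5, 8, 9}  B7 = {4, 5, 8, 9}
Tree: B1–B2, B2–B3, B2–B4, B4–B5, B5–B6, B6–B7
Every bag has size at most 4, so the width is 4 − 1 = 3 and tw(G) ≤ 3. Conversely, {0, 2, 5, 9} is a clique of size 4, and the vertices of any clique must share a bag in every tree decomposition; so some bag has ≥ 4 vertices and tw(G) ≥ 3. The upper and lower bounds meet at 3, so that is the treewidth.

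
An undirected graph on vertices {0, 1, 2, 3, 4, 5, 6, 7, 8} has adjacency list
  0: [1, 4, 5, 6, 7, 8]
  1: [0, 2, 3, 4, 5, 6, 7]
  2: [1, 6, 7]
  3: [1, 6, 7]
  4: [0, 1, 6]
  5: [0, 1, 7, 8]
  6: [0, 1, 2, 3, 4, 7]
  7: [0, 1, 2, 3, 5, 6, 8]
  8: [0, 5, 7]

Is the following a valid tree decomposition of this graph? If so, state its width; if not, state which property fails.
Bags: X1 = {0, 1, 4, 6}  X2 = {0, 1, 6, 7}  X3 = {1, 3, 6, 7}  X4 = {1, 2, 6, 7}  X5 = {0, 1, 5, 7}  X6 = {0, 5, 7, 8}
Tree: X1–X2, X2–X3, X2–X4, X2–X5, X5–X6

Vertex coverage: the bags together contain {0, 1, 2, 3, 4, 5, 6, 7, 8}, the full vertex set. Edge coverage: each edge of G has both endpoints in at least one bag. Running intersection: for every vertex, the bags containing it form a connected subtree. All three properties hold, so this is a valid tree decomposition of width max|bag| − 1 = 3, and hence tw(G) ≤ 3.

Yes; width 3.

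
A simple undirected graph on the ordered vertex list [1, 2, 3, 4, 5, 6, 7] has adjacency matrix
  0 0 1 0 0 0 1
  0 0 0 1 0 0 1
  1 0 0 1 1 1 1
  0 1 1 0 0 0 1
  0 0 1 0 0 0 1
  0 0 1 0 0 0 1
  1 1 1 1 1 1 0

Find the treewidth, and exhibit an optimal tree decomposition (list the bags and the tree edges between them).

Every bag has size at most 3, so the width is 3 − 1 = 2 and tw(G) ≤ 2. For the lower bound, the 3 vertices {2, 4, 7} are pairwise adjacent, and any tree decomposition puts a clique entirely inside one bag — forcing width ≥ 2. Hence tw(G) = 2 exactly.

Treewidth 2.
Bags: B1 = {3, 6, 7}  B2 = {3, 4, 7}  B3 = {1, 3, 7}  B4 = {2, 4, 7}  B5 = {3, 5, 7}
Tree: B1–B2, B2–B3, B2–B4, B3–B5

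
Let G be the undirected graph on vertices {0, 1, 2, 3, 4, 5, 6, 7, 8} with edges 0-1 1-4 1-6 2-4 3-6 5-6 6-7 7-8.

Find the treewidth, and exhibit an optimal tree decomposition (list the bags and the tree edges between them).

Treewidth 1.
One optimal decomposition is:
Bags: B1 = {1, 4}  B2 = {1, 6}  B3 = {6, 7}  B4 = {3, 6}  B5 = {7, 8}  B6 = {2, 4}  B7 = {5, 6}  B8 = {0, 1}
Tree: B1–B2, B2–B3, B2–B4, B3–B5, B1–B6, B3–B7, B2–B8

Each bag holds 2 vertices, so the decomposition has width 1, which upper-bounds the treewidth. G has an edge, so its treewidth is at least 1. The upper and lower bounds meet at 1, so that is the treewidth.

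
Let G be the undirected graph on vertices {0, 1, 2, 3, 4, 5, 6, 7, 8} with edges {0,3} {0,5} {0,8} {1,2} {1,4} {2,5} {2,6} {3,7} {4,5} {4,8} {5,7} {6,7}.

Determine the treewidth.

A width-3 tree decomposition is:
Bags: B1 = {0, 3, 6, 7}  B2 = {0, 5, 6, 7}  B3 = {0, 2, 5, 6}  B4 = {0, 2, 5, 8}  B5 = {2, 4, 5, 8}  B6 = {1, 2, 4, 8}
Tree: B1–B2, B2–B3, B3–B4, B4–B5, B5–B6
The largest bag has 4 vertices, giving width 3; this decomposition certifies tw(G) ≤ 3. For the lower bound: the 4 vertex sets {3,6,7}, {0}, {5}, {1,2,4,8} are disjoint, each induces a connected subgraph, and every pair is joined by at least one edge of G. Contracting each set to a single vertex therefore yields K_{4} as a minor, and since treewidth is minor-monotone, tw(G) ≥ tw(K_{4}) = 3. Therefore the treewidth is 3.

3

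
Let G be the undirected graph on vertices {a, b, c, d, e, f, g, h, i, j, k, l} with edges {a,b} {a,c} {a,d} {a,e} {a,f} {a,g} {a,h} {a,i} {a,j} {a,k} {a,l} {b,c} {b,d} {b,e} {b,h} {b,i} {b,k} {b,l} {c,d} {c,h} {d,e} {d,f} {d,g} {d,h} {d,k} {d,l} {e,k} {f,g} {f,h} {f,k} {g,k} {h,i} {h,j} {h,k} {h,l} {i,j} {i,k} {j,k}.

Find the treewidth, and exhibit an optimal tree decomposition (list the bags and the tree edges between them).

Treewidth 4.
One such decomposition:
Bags: B1 = {a, b, d, h, k}  B2 = {a, b, d, h, l}  B3 = {a, b, d, e, k}  B4 = {a, d, f, h, k}  B5 = {a, b, h, i, k}  B6 = {a, d, f, g, k}  B7 = {a, b, c, d, h}  B8 = {a, h, i, j, k}
Tree: B1–B2, B1–B3, B1–B4, B1–B5, B4–B6, B1–B7, B5–B8

Every bag has size at most 5, so the width is 5 − 1 = 4 and tw(G) ≤ 4. Conversely, {a, d, f, g, k} is a clique of size 5, and the vertices of any clique must share a bag in every tree decomposition; so some bag has ≥ 5 vertices and tw(G) ≥ 4. Hence tw(G) = 4 exactly.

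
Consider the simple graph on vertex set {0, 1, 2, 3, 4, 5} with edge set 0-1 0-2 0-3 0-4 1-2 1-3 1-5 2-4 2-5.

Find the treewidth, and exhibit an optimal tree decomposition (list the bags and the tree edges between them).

Each bag holds 3 vertices, so the decomposition has width 2, which upper-bounds the treewidth. On the other hand G contains the 3-clique {0, 1, 2}. A clique must lie in a single bag of any decomposition, so no decomposition can have width below 2. Combining the bounds, tw(G) = 2.

Treewidth 2.
Bags: B1 = {0, 1, 2}  B2 = {1, 2, 5}  B3 = {0, 2, 4}  B4 = {0, 1, 3}
Tree: B1–B2, B1–B3, B1–B4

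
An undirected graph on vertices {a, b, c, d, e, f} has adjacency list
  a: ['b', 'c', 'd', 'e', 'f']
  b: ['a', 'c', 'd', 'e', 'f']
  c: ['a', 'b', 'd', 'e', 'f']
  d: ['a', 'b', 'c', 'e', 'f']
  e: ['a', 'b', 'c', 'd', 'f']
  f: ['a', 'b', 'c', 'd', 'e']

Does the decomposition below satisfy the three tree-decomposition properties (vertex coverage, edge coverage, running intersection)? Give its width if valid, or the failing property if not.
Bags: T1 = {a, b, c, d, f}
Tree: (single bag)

A tree decomposition must satisfy three properties: every vertex lies in some bag; for every edge, both endpoints lie together in some bag; and for every vertex, the bags containing it form a connected subtree. Here vertex e appears in no bag, so the decomposition is invalid.

No — vertex e appears in no bag.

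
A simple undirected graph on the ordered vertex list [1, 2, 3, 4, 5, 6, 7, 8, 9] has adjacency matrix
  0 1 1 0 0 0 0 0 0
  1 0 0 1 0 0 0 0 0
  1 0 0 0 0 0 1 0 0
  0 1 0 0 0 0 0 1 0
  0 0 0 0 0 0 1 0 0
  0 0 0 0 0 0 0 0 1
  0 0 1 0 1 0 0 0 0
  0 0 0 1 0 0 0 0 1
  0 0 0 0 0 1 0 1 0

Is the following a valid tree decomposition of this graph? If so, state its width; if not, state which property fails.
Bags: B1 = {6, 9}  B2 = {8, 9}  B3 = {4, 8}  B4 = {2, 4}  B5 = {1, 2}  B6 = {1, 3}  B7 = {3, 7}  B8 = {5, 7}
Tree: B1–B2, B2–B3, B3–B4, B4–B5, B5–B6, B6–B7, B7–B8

Vertex coverage: the bags together contain {1, 2, 3, 4, 5, 6, 7, 8, 9}, the full vertex set. Edge coverage: each edge of G has both endpoints in at least one bag. Running intersection: for every vertex, the bags containing it form a connected subtree. All three properties hold, so this is a valid tree decomposition of width max|bag| − 1 = 1, and hence tw(G) ≤ 1.

Yes; width 1.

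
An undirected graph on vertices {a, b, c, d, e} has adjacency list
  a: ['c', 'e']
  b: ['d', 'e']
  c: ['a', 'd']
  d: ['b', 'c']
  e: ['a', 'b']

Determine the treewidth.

2

A width-2 tree decomposition is:
Bags: B1 = {a, c, e}  B2 = {b, c, e}  B3 = {b, c, d}
Tree: B1–B2, B2–B3
Each bag holds 3 vertices, so the decomposition has width 2, which upper-bounds the treewidth. The edges c–a–e–b–d–c form a cycle, so G is not a tree and its treewidth is at least 2. The upper and lower bounds meet at 2, so that is the treewidth.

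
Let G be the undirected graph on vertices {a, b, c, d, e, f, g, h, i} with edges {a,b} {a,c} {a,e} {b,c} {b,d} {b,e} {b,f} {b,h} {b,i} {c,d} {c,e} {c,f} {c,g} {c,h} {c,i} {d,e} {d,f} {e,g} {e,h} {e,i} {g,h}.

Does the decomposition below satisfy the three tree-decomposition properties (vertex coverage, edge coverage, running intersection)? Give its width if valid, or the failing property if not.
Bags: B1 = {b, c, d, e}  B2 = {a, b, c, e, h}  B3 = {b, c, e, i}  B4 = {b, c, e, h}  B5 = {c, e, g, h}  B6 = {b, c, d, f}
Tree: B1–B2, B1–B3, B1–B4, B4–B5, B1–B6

A tree decomposition must satisfy three properties: every vertex lies in some bag; for every edge, both endpoints lie together in some bag; and for every vertex, the bags containing it form a connected subtree. Here bags containing vertex h are not connected in the tree, so the decomposition is invalid.

No — bags containing vertex h are not connected in the tree.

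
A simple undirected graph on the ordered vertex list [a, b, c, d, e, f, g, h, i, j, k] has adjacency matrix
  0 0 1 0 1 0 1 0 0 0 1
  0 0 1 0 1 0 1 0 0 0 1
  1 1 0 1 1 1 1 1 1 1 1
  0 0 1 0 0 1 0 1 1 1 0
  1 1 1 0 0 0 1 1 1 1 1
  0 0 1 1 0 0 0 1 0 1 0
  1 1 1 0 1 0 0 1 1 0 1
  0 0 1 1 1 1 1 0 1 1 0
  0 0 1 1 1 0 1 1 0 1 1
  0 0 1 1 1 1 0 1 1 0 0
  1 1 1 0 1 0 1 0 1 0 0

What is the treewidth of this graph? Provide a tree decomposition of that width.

Each bag holds 5 vertices, so the decomposition has width 4, which upper-bounds the treewidth. On the other hand G contains the 5-clique {c, d, f, h, j}. A clique must lie in a single bag of any decomposition, so no decomposition can have width below 4. Hence tw(G) = 4 exactly.

Treewidth 4.
One optimal decomposition is:
Bags: B1 = {a, c, e, g, k}  B2 = {c, e, g, i, k}  B3 = {b, c, e, g, k}  B4 = {c, e, g, h, i}  B5 = {c, e, h, i, j}  B6 = {c, d, h, i, j}  B7 = {c, d, f, h, j}
Tree: B1–B2, B2–B3, B2–B4, B4–B5, B5–B6, B6–B7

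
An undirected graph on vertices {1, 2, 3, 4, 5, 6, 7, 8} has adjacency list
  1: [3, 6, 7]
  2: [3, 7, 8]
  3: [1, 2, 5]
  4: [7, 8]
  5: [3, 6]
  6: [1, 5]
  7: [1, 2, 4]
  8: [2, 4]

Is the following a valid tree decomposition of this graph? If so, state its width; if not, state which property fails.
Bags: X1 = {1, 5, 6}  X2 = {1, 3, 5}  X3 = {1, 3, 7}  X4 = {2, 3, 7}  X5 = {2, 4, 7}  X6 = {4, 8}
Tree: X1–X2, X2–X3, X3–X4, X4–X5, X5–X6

No — edge (2,8) lies in no bag.

A tree decomposition must satisfy three properties: every vertex lies in some bag; for every edge, both endpoints lie together in some bag; and for every vertex, the bags containing it form a connected subtree. Here edge (2,8) lies in no bag, so the decomposition is invalid.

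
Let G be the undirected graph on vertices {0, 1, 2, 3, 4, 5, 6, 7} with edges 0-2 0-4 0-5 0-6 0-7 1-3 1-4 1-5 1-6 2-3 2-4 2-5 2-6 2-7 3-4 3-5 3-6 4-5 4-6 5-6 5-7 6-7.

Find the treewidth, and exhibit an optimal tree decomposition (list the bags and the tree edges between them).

Every bag has size at most 5, so the width is 5 − 1 = 4 and tw(G) ≤ 4. On the other hand G contains the 5-clique {1, 3, 4, 5, 6}. A clique must lie in a single bag of any decomposition, so no decomposition can have width below 4. Hence tw(G) = 4 exactly.

Treewidth 4.
One such decomposition:
Bags: B1 = {0, 2, 4, 5, 6}  B2 = {2, 3, 4, 5, 6}  B3 = {1, 3, 4, 5, 6}  B4 = {0, 2, 5, 6, 7}
Tree: B1–B2, B2–B3, B1–B4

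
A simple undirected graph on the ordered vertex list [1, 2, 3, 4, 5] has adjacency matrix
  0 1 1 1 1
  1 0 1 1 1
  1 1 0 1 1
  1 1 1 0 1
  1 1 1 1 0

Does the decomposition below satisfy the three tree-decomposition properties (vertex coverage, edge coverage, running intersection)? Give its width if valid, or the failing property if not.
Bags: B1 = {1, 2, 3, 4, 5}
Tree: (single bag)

Yes; width 4.

Every vertex of G appears in some bag (union = {1, 2, 3, 4, 5}); every edge is covered by a bag; and for each vertex v the set of bags containing v is connected in the bag tree. The decomposition is therefore valid. The largest bag has 5 vertices, so the width is 4.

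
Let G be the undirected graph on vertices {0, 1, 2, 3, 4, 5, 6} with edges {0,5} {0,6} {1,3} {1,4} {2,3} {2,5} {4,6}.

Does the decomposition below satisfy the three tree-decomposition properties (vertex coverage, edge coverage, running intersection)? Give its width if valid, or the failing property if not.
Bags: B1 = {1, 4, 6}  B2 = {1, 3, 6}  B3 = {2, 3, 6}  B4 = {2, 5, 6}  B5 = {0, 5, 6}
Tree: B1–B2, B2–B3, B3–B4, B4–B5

Yes; width 2.

Every vertex of G appears in some bag (union = {0, 1, 2, 3, 4, 5, 6}); every edge is covered by a bag; and for each vertex v the set of bags containing v is connected in the bag tree. The decomposition is therefore valid. The largest bag has 3 vertices, so the width is 2.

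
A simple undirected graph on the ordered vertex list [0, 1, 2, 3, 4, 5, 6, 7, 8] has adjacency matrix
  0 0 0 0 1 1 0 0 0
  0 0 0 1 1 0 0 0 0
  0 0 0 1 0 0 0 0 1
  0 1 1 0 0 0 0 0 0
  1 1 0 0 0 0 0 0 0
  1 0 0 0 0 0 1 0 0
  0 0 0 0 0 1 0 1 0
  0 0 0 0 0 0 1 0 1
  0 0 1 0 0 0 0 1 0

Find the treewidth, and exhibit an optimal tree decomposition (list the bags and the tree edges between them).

Each bag holds 3 vertices, so the decomposition has width 2, which upper-bounds the treewidth. Since 1–3–2–8–7–6–5–0–4–1 is a cycle in G, G is not acyclic. Forests are exactly the graphs of treewidth ≤ 1, so tw(G) ≥ 2. Therefore the treewidth is 2.

Treewidth 2.
One optimal decomposition is:
Bags: B1 = {1, 2, 3}  B2 = {1, 2, 8}  B3 = {1, 7, 8}  B4 = {1, 6, 7}  B5 = {1, 5, 6}  B6 = {0, 1, 5}  B7 = {0, 1, 4}
Tree: B1–B2, B2–B3, B3–B4, B4–B5, B5–B6, B6–B7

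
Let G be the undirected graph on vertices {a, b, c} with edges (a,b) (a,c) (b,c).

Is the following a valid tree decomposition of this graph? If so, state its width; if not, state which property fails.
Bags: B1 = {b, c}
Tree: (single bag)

No — vertex a appears in no bag.

A tree decomposition must satisfy three properties: every vertex lies in some bag; for every edge, both endpoints lie together in some bag; and for every vertex, the bags containing it form a connected subtree. Here vertex a appears in no bag, so the decomposition is invalid.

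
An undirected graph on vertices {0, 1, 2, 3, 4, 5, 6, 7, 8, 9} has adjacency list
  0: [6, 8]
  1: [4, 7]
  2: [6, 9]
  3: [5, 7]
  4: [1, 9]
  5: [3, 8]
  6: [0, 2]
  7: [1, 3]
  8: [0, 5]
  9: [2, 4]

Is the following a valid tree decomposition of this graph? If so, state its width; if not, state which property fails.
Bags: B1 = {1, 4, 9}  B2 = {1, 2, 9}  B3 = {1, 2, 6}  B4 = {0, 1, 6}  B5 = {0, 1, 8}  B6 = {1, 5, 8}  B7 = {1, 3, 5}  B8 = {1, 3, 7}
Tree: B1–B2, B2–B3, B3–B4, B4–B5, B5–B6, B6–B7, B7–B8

Checking the three conditions: (i) the bags cover all of {0, 1, 2, 3, 4, 5, 6, 7, 8, 9}; (ii) for each edge, some bag contains both endpoints; (iii) the bags containing any fixed vertex form a subtree. All hold, so the decomposition is valid with width 3 − 1 = 2.

Yes; width 2.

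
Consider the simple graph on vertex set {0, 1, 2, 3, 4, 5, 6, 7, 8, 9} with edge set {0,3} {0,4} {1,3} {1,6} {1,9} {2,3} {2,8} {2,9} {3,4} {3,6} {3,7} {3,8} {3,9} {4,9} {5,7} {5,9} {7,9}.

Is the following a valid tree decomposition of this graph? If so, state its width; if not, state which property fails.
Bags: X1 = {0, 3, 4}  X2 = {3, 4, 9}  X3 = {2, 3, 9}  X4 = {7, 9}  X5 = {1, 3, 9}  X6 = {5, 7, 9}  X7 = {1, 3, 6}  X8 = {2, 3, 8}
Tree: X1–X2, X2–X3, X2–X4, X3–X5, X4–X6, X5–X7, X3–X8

A tree decomposition must satisfy three properties: every vertex lies in some bag; for every edge, both endpoints lie together in some bag; and for every vertex, the bags containing it form a connected subtree. Here edge (3,7) lies in no bag, so the decomposition is invalid.

No — edge (3,7) lies in no bag.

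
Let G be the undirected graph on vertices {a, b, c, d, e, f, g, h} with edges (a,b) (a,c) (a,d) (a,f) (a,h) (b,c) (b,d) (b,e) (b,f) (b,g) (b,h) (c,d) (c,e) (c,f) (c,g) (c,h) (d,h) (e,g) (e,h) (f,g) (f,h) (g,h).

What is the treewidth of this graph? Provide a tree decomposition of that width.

Every bag has size at most 5, so the width is 5 − 1 = 4 and tw(G) ≤ 4. On the other hand G contains the 5-clique {a, b, c, d, h}. A clique must lie in a single bag of any decomposition, so no decomposition can have width below 4. The upper and lower bounds meet at 4, so that is the treewidth.

Treewidth 4.
One such decomposition:
Bags: B1 = {a, b, c, f, h}  B2 = {b, c, f, g, h}  B3 = {b, c, e, g, h}  B4 = {a, b, c, d, h}
Tree: B1–B2, B2–B3, B1–B4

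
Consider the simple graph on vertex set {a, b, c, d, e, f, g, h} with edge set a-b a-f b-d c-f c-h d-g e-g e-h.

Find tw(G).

A width-2 tree decomposition is:
Bags: B1 = {a, b, d}  B2 = {a, d, g}  B3 = {a, e, g}  B4 = {a, e, h}  B5 = {a, c, h}  B6 = {a, c, f}
Tree: B1–B2, B2–B3, B3–B4, B4–B5, B5–B6
Every bag has size at most 3, so the width is 3 − 1 = 2 and tw(G) ≤ 2. The edges a–b–d–g–e–h–c–f–a form a cycle, so G is not a tree and its treewidth is at least 2. The upper and lower bounds meet at 2, so that is the treewidth.

2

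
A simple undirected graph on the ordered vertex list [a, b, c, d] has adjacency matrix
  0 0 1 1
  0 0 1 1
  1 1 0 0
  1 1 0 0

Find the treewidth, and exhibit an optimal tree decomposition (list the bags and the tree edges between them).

Every bag has size at most 3, so the width is 3 − 1 = 2 and tw(G) ≤ 2. The edges c–a–d–b–c form a cycle, so G is not a tree and its treewidth is at least 2. Therefore the treewidth is 2.

Treewidth 2.
One optimal decomposition is:
Bags: B1 = {a, c, d}  B2 = {b, c, d}
Tree: B1–B2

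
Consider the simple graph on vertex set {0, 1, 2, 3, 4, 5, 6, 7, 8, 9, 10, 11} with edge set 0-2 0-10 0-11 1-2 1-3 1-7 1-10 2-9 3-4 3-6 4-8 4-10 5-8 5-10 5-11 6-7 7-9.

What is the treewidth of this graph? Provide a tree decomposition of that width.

The largest bag has 4 vertices, giving width 3; this decomposition certifies tw(G) ≤ 3. For the lower bound: the 4 vertex sets {6,7,9}, {2}, {1}, {0,3,4,10} are disjoint, each induces a connected subgraph, and every pair is joined by at least one edge of G. Contracting each set to a single vertex therefore yields K_{4} as a minor, and since treewidth is minor-monotone, tw(G) ≥ tw(K_{4}) = 3. Hence tw(G) = 3 exactly.

Treewidth 3.
One optimal decomposition is:
Bags: B1 = {2, 6, 7, 9}  B2 = {1, 2, 6, 7}  B3 = {1, 2, 3, 6}  B4 = {0, 1, 2, 3}  B5 = {0, 1, 3, 10}  B6 = {0, 3, 4, 10}  B7 = {0, 4, 10, 11}  B8 = {4, 5, 10, 11}  B9 = {4, 5, 8, 11}
Tree: B1–B2, B2–B3, B3–B4, B4–B5, B5–B6, B6–B7, B7–B8, B8–B9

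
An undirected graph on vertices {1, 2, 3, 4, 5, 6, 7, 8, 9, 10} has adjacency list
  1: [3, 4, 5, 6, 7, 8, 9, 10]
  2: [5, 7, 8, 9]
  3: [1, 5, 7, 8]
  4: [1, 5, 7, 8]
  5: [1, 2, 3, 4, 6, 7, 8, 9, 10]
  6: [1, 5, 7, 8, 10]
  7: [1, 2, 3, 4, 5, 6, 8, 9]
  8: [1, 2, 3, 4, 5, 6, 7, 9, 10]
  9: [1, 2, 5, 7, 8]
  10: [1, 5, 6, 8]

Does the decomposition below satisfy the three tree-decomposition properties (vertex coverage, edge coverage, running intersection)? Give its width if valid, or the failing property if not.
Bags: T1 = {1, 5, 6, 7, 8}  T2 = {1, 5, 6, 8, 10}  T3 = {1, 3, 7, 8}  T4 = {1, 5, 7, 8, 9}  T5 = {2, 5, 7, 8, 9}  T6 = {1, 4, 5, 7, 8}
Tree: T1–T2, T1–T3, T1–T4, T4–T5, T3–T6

No — edge (5,3) lies in no bag.

A tree decomposition must satisfy three properties: every vertex lies in some bag; for every edge, both endpoints lie together in some bag; and for every vertex, the bags containing it form a connected subtree. Here edge (5,3) lies in no bag, so the decomposition is invalid.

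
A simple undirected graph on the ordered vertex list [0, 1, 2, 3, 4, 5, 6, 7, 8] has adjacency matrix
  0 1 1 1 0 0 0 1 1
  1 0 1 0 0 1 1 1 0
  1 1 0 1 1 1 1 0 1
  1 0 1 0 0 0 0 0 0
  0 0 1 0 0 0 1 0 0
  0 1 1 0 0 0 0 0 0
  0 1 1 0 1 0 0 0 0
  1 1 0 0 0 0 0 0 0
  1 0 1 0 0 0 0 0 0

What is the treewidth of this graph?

A width-2 tree decomposition is:
Bags: B1 = {1, 2, 5}  B2 = {0, 1, 2}  B3 = {1, 2, 6}  B4 = {0, 2, 8}  B5 = {0, 1, 7}  B6 = {2, 4, 6}  B7 = {0, 2, 3}
Tree: B1–B2, B2–B3, B2–B4, B2–B5, B3–B6, B4–B7
Each bag holds 3 vertices, so the decomposition has width 2, which upper-bounds the treewidth. For the lower bound, the 3 vertices {0, 2, 8} are pairwise adjacent, and any tree decomposition puts a clique entirely inside one bag — forcing width ≥ 2. Hence tw(G) = 2 exactly.

2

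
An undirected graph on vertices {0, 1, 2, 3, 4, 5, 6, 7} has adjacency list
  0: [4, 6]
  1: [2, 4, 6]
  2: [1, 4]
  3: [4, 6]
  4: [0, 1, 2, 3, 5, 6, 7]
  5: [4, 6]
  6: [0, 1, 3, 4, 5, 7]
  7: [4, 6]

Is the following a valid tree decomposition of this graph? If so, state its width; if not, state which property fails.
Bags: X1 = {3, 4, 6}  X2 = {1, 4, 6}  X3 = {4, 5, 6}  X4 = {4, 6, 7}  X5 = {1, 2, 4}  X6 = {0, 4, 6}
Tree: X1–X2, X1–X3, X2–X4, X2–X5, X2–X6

Checking the three conditions: (i) the bags cover all of {0, 1, 2, 3, 4, 5, 6, 7}; (ii) for each edge, some bag contains both endpoints; (iii) the bags containing any fixed vertex form a subtree. All hold, so the decomposition is valid with width 3 − 1 = 2.

Yes; width 2.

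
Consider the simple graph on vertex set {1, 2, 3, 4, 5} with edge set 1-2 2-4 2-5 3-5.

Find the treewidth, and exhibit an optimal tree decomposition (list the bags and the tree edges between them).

Each bag holds 2 vertices, so the decomposition has width 1, which upper-bounds the treewidth. Any graph with an edge has treewidth ≥ 1, and G has the edge 2–1. Combining the bounds, tw(G) = 1.

Treewidth 1.
One such decomposition:
Bags: B1 = {1, 2}  B2 = {2, 4}  B3 = {2, 5}  B4 = {3, 5}
Tree: B1–B2, B2–B3, B3–B4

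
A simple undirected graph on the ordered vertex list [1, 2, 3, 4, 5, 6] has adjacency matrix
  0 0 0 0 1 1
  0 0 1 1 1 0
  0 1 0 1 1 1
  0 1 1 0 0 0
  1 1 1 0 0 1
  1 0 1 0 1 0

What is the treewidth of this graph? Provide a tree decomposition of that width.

Treewidth 2.
One such decomposition:
Bags: B1 = {2, 3, 5}  B2 = {3, 5, 6}  B3 = {2, 3, 4}  B4 = {1, 5, 6}
Tree: B1–B2, B1–B3, B2–B4

Each bag holds 3 vertices, so the decomposition has width 2, which upper-bounds the treewidth. For the lower bound, the 3 vertices {1, 5, 6} are pairwise adjacent, and any tree decomposition puts a clique entirely inside one bag — forcing width ≥ 2. Hence tw(G) = 2 exactly.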